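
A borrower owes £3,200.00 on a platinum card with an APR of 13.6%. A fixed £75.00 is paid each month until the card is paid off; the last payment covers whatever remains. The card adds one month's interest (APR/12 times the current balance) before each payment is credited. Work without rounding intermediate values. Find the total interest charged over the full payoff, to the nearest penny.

Monthly rate r = 13.6%/12 = 1.13333% = 0.0113333.
Payoff takes n = ⌈−ln(1 − rB₀/P)/ln(1+r)⌉ = ⌈58.635⌉ = 59 payments; the last is £47.69.
Total paid = 58·£75.00 + £47.69 = £4,397.69.
Total interest = total paid − principal = £4,397.69 − £3,200.00 = £1,197.69.

£1,197.69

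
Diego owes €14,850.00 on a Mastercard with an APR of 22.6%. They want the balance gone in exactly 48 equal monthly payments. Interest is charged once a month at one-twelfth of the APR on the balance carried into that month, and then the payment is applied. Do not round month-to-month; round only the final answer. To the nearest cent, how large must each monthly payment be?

€472.72

Monthly rate r = 22.6%/12 = 1.88333% = 0.0188333.
Level-payment amortization: P = B₀·r / (1 − (1+r)^(−n)) = 14850.00·0.0188333 / (1 − 1.01883^(−48)).
Denominator 1 − (1+r)^(−48) = 0.591634522.
P = 279.675 / 0.591634522 ≈ 472.72.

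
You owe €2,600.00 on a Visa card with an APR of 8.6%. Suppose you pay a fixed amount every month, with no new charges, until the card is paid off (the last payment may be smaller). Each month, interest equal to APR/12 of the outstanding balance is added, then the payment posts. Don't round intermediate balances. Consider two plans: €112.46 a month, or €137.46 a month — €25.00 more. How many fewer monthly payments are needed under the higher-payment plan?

Monthly rate r = 8.6%/12 = 0.716667% = 0.00716667.
At €112.46/mo: n = ⌈−ln(1 − rB₀/P)/ln(1+r)⌉ = 26 payments (last €41.37); total interest = total paid − €2,600.00 = €252.87.
At €137.46/mo: 21 payments (last €54.88); total interest €204.08.
Payments saved = 26 − 21 = 5.

5 fewer payments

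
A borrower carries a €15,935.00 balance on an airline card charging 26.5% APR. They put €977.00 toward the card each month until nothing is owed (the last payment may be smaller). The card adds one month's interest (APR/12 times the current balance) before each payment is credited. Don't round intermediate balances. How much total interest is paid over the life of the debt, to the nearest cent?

Monthly rate r = 26.5%/12 = 2.20833% = 0.0220833.
Payoff takes n = ⌈−ln(1 − rB₀/P)/ln(1+r)⌉ = ⌈20.445⌉ = 21 payments; the last is €437.00.
Total paid = 20·€977.00 + €437.00 = €19,977.00.
Total interest = total paid − principal = €19,977.00 − €15,935.00 = €4,042.00.

€4,042.00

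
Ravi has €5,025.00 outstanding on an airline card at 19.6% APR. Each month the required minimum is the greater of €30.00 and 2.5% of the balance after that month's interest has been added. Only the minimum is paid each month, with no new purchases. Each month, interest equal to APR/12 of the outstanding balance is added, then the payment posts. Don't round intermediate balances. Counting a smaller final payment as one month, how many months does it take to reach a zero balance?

223 months

Monthly rate r = 19.6%/12 = 1.63333% = 0.0163333.
While 2.5% of the post-interest balance exceeds €30.00, each month B ← (B·(1+r))·(1 − 0.025), i.e. B shrinks by the factor (1+r)·0.975 = 0.99092.
This holds for months 1–159. Entering month 160 the balance is €1,179.29; 2.5% of the post-interest balance is now below €30.00, so the flat €30.00 minimum applies from here.
From month 160 a fixed €30.00 at rate r clears €1,179.29 in 64 more payments. Total: 159 + 64 = 223 months.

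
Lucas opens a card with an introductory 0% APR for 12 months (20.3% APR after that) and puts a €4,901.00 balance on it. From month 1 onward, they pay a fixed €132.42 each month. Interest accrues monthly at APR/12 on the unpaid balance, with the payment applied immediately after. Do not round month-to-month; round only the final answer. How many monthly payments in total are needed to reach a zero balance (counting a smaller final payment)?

45 payments

Promo months 1–12 at r₀ = 0%/12 = 0; months 13+ at r₁ = 20.3%/12 = 0.0169167.
After month 12 (no interest yet): B = €4,901.00 − 12·€132.42 = €3,311.96.
Then at r₁ with €132.42/mo: n₂ = −ln(1 − r₁·B/P)/ln(1+r₁) ≈ 32.79 → 33 more payments.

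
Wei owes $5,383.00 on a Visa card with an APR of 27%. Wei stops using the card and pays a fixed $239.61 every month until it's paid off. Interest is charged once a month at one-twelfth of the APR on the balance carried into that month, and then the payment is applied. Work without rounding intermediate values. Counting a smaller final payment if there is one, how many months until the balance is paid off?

Monthly rate r = 27%/12 = 2.25% = 0.0225.
Recurrence: B ← B·(1+r) − $239.61.
Month 1: interest $121.12; balance after payment $5,264.51.
Month 2: interest $118.45; balance after payment $5,143.35.
Closed form: n = −ln(1 − rB₀/P)/ln(1+r) = −ln(0.49452)/ln(1.0225) ≈ 31.647, so the balance reaches zero during payment 32.

32 payments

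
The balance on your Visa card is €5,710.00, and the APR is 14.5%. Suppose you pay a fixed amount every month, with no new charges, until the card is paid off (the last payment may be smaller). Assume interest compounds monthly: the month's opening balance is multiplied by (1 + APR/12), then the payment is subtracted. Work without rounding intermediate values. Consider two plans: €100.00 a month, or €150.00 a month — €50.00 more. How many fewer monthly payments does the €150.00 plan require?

46 fewer payments

Monthly rate r = 14.5%/12 = 1.20833% = 0.0120833.
At €100.00/mo: n = ⌈−ln(1 − rB₀/P)/ln(1+r)⌉ = 98 payments (last €50.02); total interest = total paid − €5,710.00 = €4,040.02.
At €150.00/mo: 52 payments (last €44.87); total interest €1,984.87.
Payments saved = 98 − 52 = 46.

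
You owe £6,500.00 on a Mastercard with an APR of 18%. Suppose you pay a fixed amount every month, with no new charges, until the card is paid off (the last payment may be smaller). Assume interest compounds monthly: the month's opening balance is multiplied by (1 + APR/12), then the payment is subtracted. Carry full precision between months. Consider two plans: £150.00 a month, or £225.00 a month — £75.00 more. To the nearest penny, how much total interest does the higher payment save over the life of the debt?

Monthly rate r = 18%/12 = 1.5% = 0.015.
At £150.00/mo: n = ⌈−ln(1 − rB₀/P)/ln(1+r)⌉ = 71 payments (last £77.04); total interest = total paid − £6,500.00 = £4,077.04.
At £225.00/mo: 39 payments (last £33.71); total interest £2,083.71.
Interest saved = £4,077.04 − £2,083.71 = £1,993.33.

£1,993.33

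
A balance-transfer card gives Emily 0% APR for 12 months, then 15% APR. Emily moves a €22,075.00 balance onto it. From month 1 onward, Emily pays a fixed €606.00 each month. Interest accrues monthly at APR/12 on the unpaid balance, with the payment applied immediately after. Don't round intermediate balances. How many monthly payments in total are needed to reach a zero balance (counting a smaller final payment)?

42 payments

Promo months 1–12 at r₀ = 0%/12 = 0; months 13+ at r₁ = 15%/12 = 0.0125.
After month 12 (no interest yet): B = €22,075.00 − 12·€606.00 = €14,803.00.
Then at r₁ with €606.00/mo: n₂ = −ln(1 − r₁·B/P)/ln(1+r₁) ≈ 29.33 → 30 more payments.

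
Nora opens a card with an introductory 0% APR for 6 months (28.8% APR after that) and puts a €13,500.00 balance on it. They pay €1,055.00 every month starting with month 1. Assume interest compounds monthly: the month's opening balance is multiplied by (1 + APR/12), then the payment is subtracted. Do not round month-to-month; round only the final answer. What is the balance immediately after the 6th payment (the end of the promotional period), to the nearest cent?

€7,170.00

Promo months 1–6 at r₀ = 0%/12 = 0; months 7+ at r₁ = 28.8%/12 = 0.024.
After month 6 (no interest yet): B = €13,500.00 − 6·€1,055.00 = €7,170.00.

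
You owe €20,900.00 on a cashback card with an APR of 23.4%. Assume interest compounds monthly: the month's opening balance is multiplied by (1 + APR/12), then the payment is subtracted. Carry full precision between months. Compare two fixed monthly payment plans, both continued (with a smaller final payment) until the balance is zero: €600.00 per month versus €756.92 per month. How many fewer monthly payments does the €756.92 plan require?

18 fewer payments

Monthly rate r = 23.4%/12 = 1.95% = 0.0195.
At €600.00/mo: n = ⌈−ln(1 − rB₀/P)/ln(1+r)⌉ = 59 payments (last €528.13); total interest = total paid − €20,900.00 = €14,428.13.
At €756.92/mo: 41 payments (last €25.07); total interest €9,401.87.
Payments saved = 59 − 41 = 18.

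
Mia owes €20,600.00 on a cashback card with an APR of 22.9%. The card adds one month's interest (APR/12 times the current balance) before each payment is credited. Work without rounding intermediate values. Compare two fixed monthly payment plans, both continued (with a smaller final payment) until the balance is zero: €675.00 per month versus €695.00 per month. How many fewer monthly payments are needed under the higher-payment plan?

2 fewer payments

Monthly rate r = 22.9%/12 = 1.90833% = 0.0190833.
At €675.00/mo: n = ⌈−ln(1 − rB₀/P)/ln(1+r)⌉ = 47 payments (last €131.58); total interest = total paid − €20,600.00 = €10,581.58.
At €695.00/mo: 45 payments (last €78.45); total interest €10,058.45.
Payments saved = 47 − 45 = 2.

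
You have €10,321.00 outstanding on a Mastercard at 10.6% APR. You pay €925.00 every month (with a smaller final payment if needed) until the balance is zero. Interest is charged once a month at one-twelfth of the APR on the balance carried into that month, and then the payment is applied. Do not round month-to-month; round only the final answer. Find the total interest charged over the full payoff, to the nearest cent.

€593.30

Monthly rate r = 10.6%/12 = 0.883333% = 0.00883333.
Payoff takes n = ⌈−ln(1 − rB₀/P)/ln(1+r)⌉ = ⌈11.799⌉ = 12 payments; the last is €739.30.
Total paid = 11·€925.00 + €739.30 = €10,914.30.
Total interest = total paid − principal = €10,914.30 − €10,321.00 = €593.30.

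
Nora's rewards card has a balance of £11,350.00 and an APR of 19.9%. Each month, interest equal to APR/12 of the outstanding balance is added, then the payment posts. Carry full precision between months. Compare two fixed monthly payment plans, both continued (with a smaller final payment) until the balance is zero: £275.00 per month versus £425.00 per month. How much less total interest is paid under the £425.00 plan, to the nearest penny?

Monthly rate r = 19.9%/12 = 1.65833% = 0.0165833.
At £275.00/mo: n = ⌈−ln(1 − rB₀/P)/ln(1+r)⌉ = 71 payments (last £35.22); total interest = total paid − £11,350.00 = £7,935.22.
At £425.00/mo: 36 payments (last £241.29); total interest £3,766.29.
Interest saved = £7,935.22 − £3,766.29 = £4,168.93.

£4,168.93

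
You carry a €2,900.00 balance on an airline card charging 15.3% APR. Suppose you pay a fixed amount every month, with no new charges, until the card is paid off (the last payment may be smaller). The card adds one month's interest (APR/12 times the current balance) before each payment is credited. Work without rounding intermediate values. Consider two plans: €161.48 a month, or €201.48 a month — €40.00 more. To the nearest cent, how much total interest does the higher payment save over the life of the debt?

Monthly rate r = 15.3%/12 = 1.275% = 0.01275.
At €161.48/mo: n = ⌈−ln(1 − rB₀/P)/ln(1+r)⌉ = 21 payments (last €84.98); total interest = total paid − €2,900.00 = €414.58.
At €201.48/mo: 17 payments (last €0.62); total interest €324.30.
Interest saved = €414.58 − €324.30 = €90.28.

€90.28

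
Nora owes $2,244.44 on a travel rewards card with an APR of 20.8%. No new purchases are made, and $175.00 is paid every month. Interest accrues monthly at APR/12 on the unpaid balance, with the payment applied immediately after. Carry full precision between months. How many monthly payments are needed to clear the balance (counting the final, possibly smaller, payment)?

15 months

Monthly rate r = 20.8%/12 = 1.73333% = 0.0173333.
Recurrence: B ← B·(1+r) − $175.00.
Month 1: interest $38.90; balance after payment $2,108.34.
Month 2: interest $36.54; balance after payment $1,969.89.
Closed form: n = −ln(1 − rB₀/P)/ln(1+r) = −ln(0.77769)/ln(1.01733) ≈ 14.631, so the balance reaches zero during payment 15.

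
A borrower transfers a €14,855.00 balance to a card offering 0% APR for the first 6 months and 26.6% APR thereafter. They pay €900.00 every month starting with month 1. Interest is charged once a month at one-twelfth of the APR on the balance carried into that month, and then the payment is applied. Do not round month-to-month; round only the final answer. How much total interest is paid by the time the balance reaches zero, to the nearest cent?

€1,428.27

Promo months 1–6 at r₀ = 0%/12 = 0; months 7+ at r₁ = 26.6%/12 = 0.0221667.
After month 6 (no interest yet): B = €14,855.00 − 6·€900.00 = €9,455.00.
Then at r₁ with €900.00/mo: n₂ = −ln(1 − r₁·B/P)/ln(1+r₁) ≈ 12.09 → 13 more payments.
Total paid = 18·€900.00 + €83.27 = €16,283.27; interest = €16,283.27 − €14,855.00 = €1,428.27.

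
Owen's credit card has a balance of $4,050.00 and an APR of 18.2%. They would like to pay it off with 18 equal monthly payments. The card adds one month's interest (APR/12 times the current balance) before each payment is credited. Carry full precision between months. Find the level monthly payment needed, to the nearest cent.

$258.80

Monthly rate r = 18.2%/12 = 1.51667% = 0.0151667.
Level-payment amortization: P = B₀·r / (1 − (1+r)^(−n)) = 4050.00·0.0151667 / (1 − 1.01517^(−18)).
Denominator 1 − (1+r)^(−18) = 0.237345713.
P = 61.425 / 0.237345713 ≈ 258.80.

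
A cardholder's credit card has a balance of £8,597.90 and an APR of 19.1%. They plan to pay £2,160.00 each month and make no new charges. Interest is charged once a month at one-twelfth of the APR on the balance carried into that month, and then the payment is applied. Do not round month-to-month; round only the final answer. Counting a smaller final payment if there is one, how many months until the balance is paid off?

5 months

Monthly rate r = 19.1%/12 = 1.59167% = 0.0159167.
Recurrence: B ← B·(1+r) − £2,160.00.
Month 1: interest £136.85; balance after payment £6,574.75.
Month 2: interest £104.65; balance after payment £4,519.40.
Month 3: interest £71.93; balance after payment £2,431.33.
Month 4: interest £38.70; balance after payment £310.03.
Month 5: interest £4.93; balance after payment £0.00.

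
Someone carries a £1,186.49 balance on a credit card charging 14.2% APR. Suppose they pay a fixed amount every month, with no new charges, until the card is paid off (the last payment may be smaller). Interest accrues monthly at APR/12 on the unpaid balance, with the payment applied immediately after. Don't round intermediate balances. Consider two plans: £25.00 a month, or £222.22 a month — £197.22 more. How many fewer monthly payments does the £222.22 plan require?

65 fewer payments

Monthly rate r = 14.2%/12 = 1.18333% = 0.0118333.
At £25.00/mo: n = ⌈−ln(1 − rB₀/P)/ln(1+r)⌉ = 71 payments (last £2.49); total interest = total paid − £1,186.49 = £566.00.
At £222.22/mo: 6 payments (last £122.09); total interest £46.70.
Payments saved = 71 − 6 = 65.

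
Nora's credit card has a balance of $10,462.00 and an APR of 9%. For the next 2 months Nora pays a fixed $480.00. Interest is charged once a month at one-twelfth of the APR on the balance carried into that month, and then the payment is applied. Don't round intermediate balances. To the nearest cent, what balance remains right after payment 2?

$9,655.92

Monthly rate r = 9%/12 = 0.75% = 0.0075.
Each month: B ← B·(1+r) − $480.00.
Month 1: interest $78.47; balance after payment $10,060.47.
Month 2: interest $75.45; balance after payment $9,655.92.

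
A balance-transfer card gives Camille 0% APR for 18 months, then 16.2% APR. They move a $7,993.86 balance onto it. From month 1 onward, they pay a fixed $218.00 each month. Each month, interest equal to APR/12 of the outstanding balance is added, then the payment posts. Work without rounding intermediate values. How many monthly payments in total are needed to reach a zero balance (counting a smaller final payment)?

40 months

Promo months 1–18 at r₀ = 0%/12 = 0; months 19+ at r₁ = 16.2%/12 = 0.0135.
After month 18 (no interest yet): B = $7,993.86 − 18·$218.00 = $4,069.86.
Then at r₁ with $218.00/mo: n₂ = −ln(1 − r₁·B/P)/ln(1+r₁) ≈ 21.66 → 22 more payments.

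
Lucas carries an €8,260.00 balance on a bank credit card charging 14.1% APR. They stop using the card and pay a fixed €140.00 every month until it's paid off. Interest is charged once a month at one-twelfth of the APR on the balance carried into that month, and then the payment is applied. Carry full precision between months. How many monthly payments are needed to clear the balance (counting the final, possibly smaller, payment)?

Monthly rate r = 14.1%/12 = 1.175% = 0.01175.
Recurrence: B ← B·(1+r) − €140.00.
Month 1: interest €97.06; balance after payment €8,217.06.
Month 2: interest €96.55; balance after payment €8,173.61.
Closed form: n = −ln(1 − rB₀/P)/ln(1+r) = −ln(0.30675)/ln(1.01175) ≈ 101.162, so the balance reaches zero during payment 102.

102 payments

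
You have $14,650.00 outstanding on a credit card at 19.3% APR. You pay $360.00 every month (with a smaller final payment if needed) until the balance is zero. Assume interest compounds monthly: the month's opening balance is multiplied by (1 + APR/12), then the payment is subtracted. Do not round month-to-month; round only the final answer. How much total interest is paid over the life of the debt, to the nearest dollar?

Monthly rate r = 19.3%/12 = 1.60833% = 0.0160833.
Payoff takes n = ⌈−ln(1 − rB₀/P)/ln(1+r)⌉ = ⌈66.609⌉ = 67 payments; the last is $219.89.
Total paid = 66·$360.00 + $219.89 = $23,979.89.
Total interest = total paid − principal = $23,979.89 − $14,650.00 = $9,329.89.

$9,330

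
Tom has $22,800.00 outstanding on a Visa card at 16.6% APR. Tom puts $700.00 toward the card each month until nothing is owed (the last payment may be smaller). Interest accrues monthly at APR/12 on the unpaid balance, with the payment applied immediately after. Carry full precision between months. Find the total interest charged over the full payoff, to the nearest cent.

$7,714.88

Monthly rate r = 16.6%/12 = 1.38333% = 0.0138333.
Payoff takes n = ⌈−ln(1 − rB₀/P)/ln(1+r)⌉ = ⌈43.591⌉ = 44 payments; the last is $414.88.
Total paid = 43·$700.00 + $414.88 = $30,514.88.
Total interest = total paid − principal = $30,514.88 − $22,800.00 = $7,714.88.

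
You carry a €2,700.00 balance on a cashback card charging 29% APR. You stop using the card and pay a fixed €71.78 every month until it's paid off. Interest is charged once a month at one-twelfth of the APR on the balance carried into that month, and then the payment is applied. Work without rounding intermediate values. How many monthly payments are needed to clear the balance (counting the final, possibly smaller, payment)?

Monthly rate r = 29%/12 = 2.41667% = 0.0241667.
Recurrence: B ← B·(1+r) − €71.78.
Month 1: interest €65.25; balance after payment €2,693.47.
Month 2: interest €65.09; balance after payment €2,686.78.
Closed form: n = −ln(1 − rB₀/P)/ln(1+r) = −ln(0.090972)/ln(1.02417) ≈ 100.388, so the balance reaches zero during payment 101.

101 payments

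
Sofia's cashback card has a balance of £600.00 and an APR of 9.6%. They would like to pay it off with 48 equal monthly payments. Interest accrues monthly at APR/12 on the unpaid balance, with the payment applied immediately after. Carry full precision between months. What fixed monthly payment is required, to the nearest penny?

£15.10

Monthly rate r = 9.6%/12 = 0.8% = 0.008.
Level-payment amortization: P = B₀·r / (1 − (1+r)^(−n)) = 600.00·0.008 / (1 − 1.008^(−48)).
Denominator 1 − (1+r)^(−48) = 0.317827106.
P = 4.8 / 0.317827106 ≈ 15.10.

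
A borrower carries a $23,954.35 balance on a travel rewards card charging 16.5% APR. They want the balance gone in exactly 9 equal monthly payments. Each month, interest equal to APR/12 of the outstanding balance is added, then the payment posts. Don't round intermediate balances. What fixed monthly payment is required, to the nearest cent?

$2,847.91

Monthly rate r = 16.5%/12 = 1.375% = 0.01375.
Level-payment amortization: P = B₀·r / (1 − (1+r)^(−n)) = 23954.35·0.01375 / (1 − 1.01375^(−9)).
Denominator 1 − (1+r)^(−9) = 0.115654042.
P = 329.372 / 0.115654042 ≈ 2847.91.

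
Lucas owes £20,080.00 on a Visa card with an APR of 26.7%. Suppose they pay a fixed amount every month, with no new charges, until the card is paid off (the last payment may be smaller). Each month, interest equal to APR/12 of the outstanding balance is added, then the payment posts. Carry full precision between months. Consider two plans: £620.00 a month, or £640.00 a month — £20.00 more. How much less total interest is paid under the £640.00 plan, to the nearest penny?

£1,094.17

Monthly rate r = 26.7%/12 = 2.225% = 0.02225.
At £620.00/mo: n = ⌈−ln(1 − rB₀/P)/ln(1+r)⌉ = 58 payments (last £586.66); total interest = total paid − £20,080.00 = £15,846.66.
At £640.00/mo: 55 payments (last £272.49); total interest £14,752.49.
Interest saved = £15,846.66 − £14,752.49 = £1,094.17.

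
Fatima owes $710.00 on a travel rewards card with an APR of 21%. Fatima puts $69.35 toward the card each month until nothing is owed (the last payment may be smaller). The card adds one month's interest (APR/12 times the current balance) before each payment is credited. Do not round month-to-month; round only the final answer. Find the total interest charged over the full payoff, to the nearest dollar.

$79

Monthly rate r = 21%/12 = 1.75% = 0.0175.
Payoff takes n = ⌈−ln(1 − rB₀/P)/ln(1+r)⌉ = ⌈11.380⌉ = 12 payments; the last is $26.51.
Total paid = 11·$69.35 + $26.51 = $789.36.
Total interest = total paid − principal = $789.36 − $710.00 = $79.36.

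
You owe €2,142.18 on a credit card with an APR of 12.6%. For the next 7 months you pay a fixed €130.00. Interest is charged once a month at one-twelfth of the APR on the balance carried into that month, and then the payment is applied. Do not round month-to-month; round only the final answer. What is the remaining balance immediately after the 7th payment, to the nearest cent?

Monthly rate r = 12.6%/12 = 1.05% = 0.0105.
Each month: B ← B·(1+r) − €130.00.
Month 1: interest €22.49; balance after payment €2,034.67.
Month 2: interest €21.36; balance after payment €1,926.04.
Month 3: interest €20.22; balance after payment €1,816.26.
Month 4: interest €19.07; balance after payment €1,705.33.
Month 5: interest €17.91; balance after payment €1,593.24.
Month 6: interest €16.73; balance after payment €1,479.97.
Month 7: interest €15.54; balance after payment €1,365.51.

€1,365.51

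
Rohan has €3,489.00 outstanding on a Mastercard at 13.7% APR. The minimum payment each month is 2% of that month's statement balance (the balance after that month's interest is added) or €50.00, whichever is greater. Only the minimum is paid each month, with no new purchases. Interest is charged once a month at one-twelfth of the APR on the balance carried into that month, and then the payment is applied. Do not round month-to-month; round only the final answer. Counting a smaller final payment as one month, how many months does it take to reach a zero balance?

Monthly rate r = 13.7%/12 = 1.14167% = 0.0114167.
While 2% of the post-interest balance exceeds €50.00, each month B ← (B·(1+r))·(1 − 0.02), i.e. B shrinks by the factor (1+r)·0.98 = 0.99119.
This holds for months 1–39. Entering month 40 the balance is €2,470.54; 2% of the post-interest balance is now below €50.00, so the flat €50.00 minimum applies from here.
From month 40 a fixed €50.00 at rate r clears €2,470.54 in 74 more payments. Total: 39 + 74 = 113 months.

113 months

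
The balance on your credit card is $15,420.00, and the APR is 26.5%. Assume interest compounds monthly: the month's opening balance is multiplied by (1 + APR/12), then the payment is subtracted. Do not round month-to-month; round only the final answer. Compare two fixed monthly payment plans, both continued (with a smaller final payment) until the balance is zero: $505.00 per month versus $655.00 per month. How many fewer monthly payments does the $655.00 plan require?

18 fewer payments

Monthly rate r = 26.5%/12 = 2.20833% = 0.0220833.
At $505.00/mo: n = ⌈−ln(1 − rB₀/P)/ln(1+r)⌉ = 52 payments (last $181.73); total interest = total paid − $15,420.00 = $10,516.73.
At $655.00/mo: 34 payments (last $388.88); total interest $6,583.88.
Payments saved = 52 − 34 = 18.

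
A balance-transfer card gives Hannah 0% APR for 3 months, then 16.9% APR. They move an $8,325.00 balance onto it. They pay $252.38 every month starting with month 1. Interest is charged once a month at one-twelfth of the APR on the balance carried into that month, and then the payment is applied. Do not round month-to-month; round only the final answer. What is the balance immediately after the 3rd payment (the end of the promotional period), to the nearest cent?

Promo months 1–3 at r₀ = 0%/12 = 0; months 4+ at r₁ = 16.9%/12 = 0.0140833.
After month 3 (no interest yet): B = $8,325.00 − 3·$252.38 = $7,567.86.

$7,567.86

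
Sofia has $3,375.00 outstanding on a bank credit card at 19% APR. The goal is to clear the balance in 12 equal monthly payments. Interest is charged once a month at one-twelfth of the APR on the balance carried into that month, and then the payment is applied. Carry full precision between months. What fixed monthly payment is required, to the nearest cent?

Monthly rate r = 19%/12 = 1.58333% = 0.0158333.
Level-payment amortization: P = B₀·r / (1 − (1+r)^(−n)) = 3375.00·0.0158333 / (1 − 1.01583^(−12)).
Denominator 1 − (1+r)^(−12) = 0.171809041.
P = 53.4375 / 0.171809041 ≈ 311.03.

$311.03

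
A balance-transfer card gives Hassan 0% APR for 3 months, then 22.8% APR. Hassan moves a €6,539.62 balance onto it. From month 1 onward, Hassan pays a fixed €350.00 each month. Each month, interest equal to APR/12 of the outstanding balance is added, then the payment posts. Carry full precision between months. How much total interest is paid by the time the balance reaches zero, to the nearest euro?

€1,091

Promo months 1–3 at r₀ = 0%/12 = 0; months 4+ at r₁ = 22.8%/12 = 0.019.
After month 3 (no interest yet): B = €6,539.62 − 3·€350.00 = €5,489.62.
Then at r₁ with €350.00/mo: n₂ = −ln(1 − r₁·B/P)/ln(1+r₁) ≈ 18.80 → 19 more payments.
Total paid = 21·€350.00 + €280.23 = €7,630.23; interest = €7,630.23 − €6,539.62 = €1,090.61.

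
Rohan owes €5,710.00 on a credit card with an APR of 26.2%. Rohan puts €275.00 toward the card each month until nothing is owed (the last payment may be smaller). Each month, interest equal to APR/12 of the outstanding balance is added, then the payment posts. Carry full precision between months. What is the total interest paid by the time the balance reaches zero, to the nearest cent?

Monthly rate r = 26.2%/12 = 2.18333% = 0.0218333.
Payoff takes n = ⌈−ln(1 − rB₀/P)/ln(1+r)⌉ = ⌈27.962⌉ = 28 payments; the last is €264.57.
Total paid = 27·€275.00 + €264.57 = €7,689.57.
Total interest = total paid − principal = €7,689.57 − €5,710.00 = €1,979.57.

€1,979.57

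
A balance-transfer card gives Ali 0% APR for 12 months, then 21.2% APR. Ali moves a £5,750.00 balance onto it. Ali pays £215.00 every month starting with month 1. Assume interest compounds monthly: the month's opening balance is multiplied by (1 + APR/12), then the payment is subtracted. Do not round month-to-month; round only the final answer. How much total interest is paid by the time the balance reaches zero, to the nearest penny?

Promo months 1–12 at r₀ = 0%/12 = 0; months 13+ at r₁ = 21.2%/12 = 0.0176667.
After month 12 (no interest yet): B = £5,750.00 − 12·£215.00 = £3,170.00.
Then at r₁ with £215.00/mo: n₂ = −ln(1 − r₁·B/P)/ln(1+r₁) ≈ 17.23 → 18 more payments.
Total paid = 29·£215.00 + £49.98 = £6,284.98; interest = £6,284.98 − £5,750.00 = £534.98.

£534.98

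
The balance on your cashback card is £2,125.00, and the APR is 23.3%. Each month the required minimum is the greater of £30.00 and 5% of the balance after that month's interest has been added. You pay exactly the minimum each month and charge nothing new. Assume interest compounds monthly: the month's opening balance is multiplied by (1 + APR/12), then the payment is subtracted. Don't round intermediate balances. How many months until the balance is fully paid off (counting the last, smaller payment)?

65 months

Monthly rate r = 23.3%/12 = 1.94167% = 0.0194167.
While 5% of the post-interest balance exceeds £30.00, each month B ← (B·(1+r))·(1 − 0.05), i.e. B shrinks by the factor (1+r)·0.95 = 0.96845.
This holds for months 1–41. Entering month 42 the balance is £570.75; 5% of the post-interest balance is now below £30.00, so the flat £30.00 minimum applies from here.
From month 42 a fixed £30.00 at rate r clears £570.75 in 24 more payments. Total: 41 + 24 = 65 months.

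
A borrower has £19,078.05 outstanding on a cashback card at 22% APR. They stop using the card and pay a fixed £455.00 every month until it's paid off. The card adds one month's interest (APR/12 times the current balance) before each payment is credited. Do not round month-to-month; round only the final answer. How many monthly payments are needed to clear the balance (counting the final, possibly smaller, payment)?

81 months

Monthly rate r = 22%/12 = 1.83333% = 0.0183333.
Recurrence: B ← B·(1+r) − £455.00.
Month 1: interest £349.76; balance after payment £18,972.81.
Month 2: interest £347.83; balance after payment £18,865.65.
Closed form: n = −ln(1 − rB₀/P)/ln(1+r) = −ln(0.23129)/ln(1.01833) ≈ 80.590, so the balance reaches zero during payment 81.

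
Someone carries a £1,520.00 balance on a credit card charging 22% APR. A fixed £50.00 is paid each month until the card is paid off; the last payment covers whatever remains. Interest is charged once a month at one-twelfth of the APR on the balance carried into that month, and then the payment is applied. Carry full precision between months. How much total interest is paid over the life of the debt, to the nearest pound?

Monthly rate r = 22%/12 = 1.83333% = 0.0183333.
Payoff takes n = ⌈−ln(1 − rB₀/P)/ln(1+r)⌉ = ⌈44.857⌉ = 45 payments; the last is £42.93.
Total paid = 44·£50.00 + £42.93 = £2,242.93.
Total interest = total paid − principal = £2,242.93 − £1,520.00 = £722.93.

£723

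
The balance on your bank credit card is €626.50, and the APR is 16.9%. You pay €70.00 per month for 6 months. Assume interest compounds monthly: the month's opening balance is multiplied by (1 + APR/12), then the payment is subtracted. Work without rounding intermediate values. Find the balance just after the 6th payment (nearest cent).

€246.27

Monthly rate r = 16.9%/12 = 1.40833% = 0.0140833.
Each month: B ← B·(1+r) − €70.00.
Month 1: interest €8.82; balance after payment €565.32.
Month 2: interest €7.96; balance after payment €503.28.
Month 3: interest €7.09; balance after payment €440.37.
Month 4: interest €6.20; balance after payment €376.57.
Month 5: interest €5.30; balance after payment €311.88.
Month 6: interest €4.39; balance after payment €246.27.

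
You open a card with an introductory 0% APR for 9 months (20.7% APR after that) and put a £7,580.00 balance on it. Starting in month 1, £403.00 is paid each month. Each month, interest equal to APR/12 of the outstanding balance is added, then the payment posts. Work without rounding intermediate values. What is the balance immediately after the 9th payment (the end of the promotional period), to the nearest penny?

£3,953.00

Promo months 1–9 at r₀ = 0%/12 = 0; months 10+ at r₁ = 20.7%/12 = 0.01725.
After month 9 (no interest yet): B = £7,580.00 − 9·£403.00 = £3,953.00.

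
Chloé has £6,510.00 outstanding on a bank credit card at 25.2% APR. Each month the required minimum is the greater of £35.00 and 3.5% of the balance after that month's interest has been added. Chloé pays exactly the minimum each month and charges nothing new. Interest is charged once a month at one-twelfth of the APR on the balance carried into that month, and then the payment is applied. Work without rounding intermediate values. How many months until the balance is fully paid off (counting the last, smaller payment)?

Monthly rate r = 25.2%/12 = 2.1% = 0.021.
While 3.5% of the post-interest balance exceeds £35.00, each month B ← (B·(1+r))·(1 − 0.035), i.e. B shrinks by the factor (1+r)·0.965 = 0.98526.
This holds for months 1–128. Entering month 129 the balance is £973.58; 3.5% of the post-interest balance is now below £35.00, so the flat £35.00 minimum applies from here.
From month 129 a fixed £35.00 at rate r clears £973.58 in 43 more payments. Total: 128 + 43 = 171 months.

171 months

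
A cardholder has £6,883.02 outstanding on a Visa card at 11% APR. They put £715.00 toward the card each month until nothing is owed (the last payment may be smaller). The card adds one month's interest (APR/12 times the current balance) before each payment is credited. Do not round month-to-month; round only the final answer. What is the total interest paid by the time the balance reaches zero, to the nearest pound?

Monthly rate r = 11%/12 = 0.916667% = 0.00916667.
Payoff takes n = ⌈−ln(1 − rB₀/P)/ln(1+r)⌉ = ⌈10.124⌉ = 11 payments; the last is £89.18.
Total paid = 10·£715.00 + £89.18 = £7,239.18.
Total interest = total paid − principal = £7,239.18 − £6,883.02 = £356.16.

£356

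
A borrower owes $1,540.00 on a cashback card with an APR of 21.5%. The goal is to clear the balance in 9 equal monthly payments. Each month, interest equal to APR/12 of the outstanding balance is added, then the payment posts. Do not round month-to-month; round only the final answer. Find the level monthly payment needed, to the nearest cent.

$186.80

Monthly rate r = 21.5%/12 = 1.79167% = 0.0179167.
Level-payment amortization: P = B₀·r / (1 − (1+r)^(−n)) = 1540.00·0.0179167 / (1 − 1.01792^(−9)).
Denominator 1 − (1+r)^(−9) = 0.147704937.
P = 27.5917 / 0.147704937 ≈ 186.80.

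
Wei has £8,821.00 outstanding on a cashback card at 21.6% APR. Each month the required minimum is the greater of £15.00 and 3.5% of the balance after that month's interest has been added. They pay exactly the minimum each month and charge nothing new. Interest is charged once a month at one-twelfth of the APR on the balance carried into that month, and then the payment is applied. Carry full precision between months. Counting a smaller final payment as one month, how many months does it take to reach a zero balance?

Monthly rate r = 21.6%/12 = 1.8% = 0.018.
While 3.5% of the post-interest balance exceeds £15.00, each month B ← (B·(1+r))·(1 − 0.035), i.e. B shrinks by the factor (1+r)·0.965 = 0.98237.
This holds for months 1–172. Entering month 173 the balance is £413.84; 3.5% of the post-interest balance is now below £15.00, so the flat £15.00 minimum applies from here.
From month 173 a fixed £15.00 at rate r clears £413.84 in 39 more payments. Total: 172 + 39 = 211 months.

211 months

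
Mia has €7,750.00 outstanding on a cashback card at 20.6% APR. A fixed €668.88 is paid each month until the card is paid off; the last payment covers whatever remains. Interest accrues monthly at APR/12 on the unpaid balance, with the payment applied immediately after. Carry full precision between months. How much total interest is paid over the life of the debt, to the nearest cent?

Monthly rate r = 20.6%/12 = 1.71667% = 0.0171667.
Payoff takes n = ⌈−ln(1 − rB₀/P)/ln(1+r)⌉ = ⌈13.029⌉ = 14 payments; the last is €19.79.
Total paid = 13·€668.88 + €19.79 = €8,715.23.
Total interest = total paid − principal = €8,715.23 − €7,750.00 = €965.23.

€965.23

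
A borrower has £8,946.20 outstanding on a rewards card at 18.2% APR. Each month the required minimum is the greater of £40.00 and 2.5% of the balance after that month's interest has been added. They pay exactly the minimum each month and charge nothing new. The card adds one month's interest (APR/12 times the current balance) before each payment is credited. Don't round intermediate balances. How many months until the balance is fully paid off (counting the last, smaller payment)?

Monthly rate r = 18.2%/12 = 1.51667% = 0.0151667.
While 2.5% of the post-interest balance exceeds £40.00, each month B ← (B·(1+r))·(1 − 0.025), i.e. B shrinks by the factor (1+r)·0.975 = 0.98979.
This holds for months 1–170. Entering month 171 the balance is £1,562.33; 2.5% of the post-interest balance is now below £40.00, so the flat £40.00 minimum applies from here.
From month 171 a fixed £40.00 at rate r clears £1,562.33 in 60 more payments. Total: 170 + 60 = 230 months.

230 months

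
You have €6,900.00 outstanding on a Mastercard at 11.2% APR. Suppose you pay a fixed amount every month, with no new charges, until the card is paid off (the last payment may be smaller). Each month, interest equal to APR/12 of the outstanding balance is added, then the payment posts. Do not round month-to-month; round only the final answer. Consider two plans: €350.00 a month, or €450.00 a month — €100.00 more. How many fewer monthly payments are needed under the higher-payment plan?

Monthly rate r = 11.2%/12 = 0.933333% = 0.00933333.
At €350.00/mo: n = ⌈−ln(1 − rB₀/P)/ln(1+r)⌉ = 22 payments (last €310.98); total interest = total paid − €6,900.00 = €760.98.
At €450.00/mo: 17 payments (last €281.74); total interest €581.74.
Payments saved = 22 − 17 = 5.

5 fewer payments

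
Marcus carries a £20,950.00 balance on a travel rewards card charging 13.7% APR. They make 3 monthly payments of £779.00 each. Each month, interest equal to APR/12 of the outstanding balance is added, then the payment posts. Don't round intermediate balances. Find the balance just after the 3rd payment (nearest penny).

Monthly rate r = 13.7%/12 = 1.14167% = 0.0114167.
Each month: B ← B·(1+r) − £779.00.
Month 1: interest £239.18; balance after payment £20,410.18.
Month 2: interest £233.02; balance after payment £19,864.20.
Month 3: interest £226.78; balance after payment £19,311.98.

£19,311.98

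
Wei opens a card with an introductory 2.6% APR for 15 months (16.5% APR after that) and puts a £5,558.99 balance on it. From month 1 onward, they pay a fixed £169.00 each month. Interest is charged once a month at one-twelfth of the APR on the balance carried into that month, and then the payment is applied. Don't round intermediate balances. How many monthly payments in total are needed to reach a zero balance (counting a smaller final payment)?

37 payments

Promo months 1–15 at r₀ = 2.6%/12 = 0.00216667; months 16+ at r₁ = 16.5%/12 = 0.01375.
After month 15: iterate B ← B·(1+r₀) − £169.00 for 15 months → £3,168.61.
Then at r₁ with £169.00/mo: n₂ = −ln(1 − r₁·B/P)/ln(1+r₁) ≈ 21.83 → 22 more payments.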